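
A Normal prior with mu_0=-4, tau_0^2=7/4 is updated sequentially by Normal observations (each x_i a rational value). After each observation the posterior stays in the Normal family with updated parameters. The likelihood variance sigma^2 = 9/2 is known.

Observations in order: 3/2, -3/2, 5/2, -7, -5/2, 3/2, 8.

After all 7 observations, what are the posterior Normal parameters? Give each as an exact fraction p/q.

mu_0=-109/134, tau_0^2=63/134

obs 1: x=3/2 → posterior Normal(-123/50, 63/50)
obs 2: x=-3/2 → posterior Normal(-9/4, 63/64)
obs 3: x=5/2 → posterior Normal(-109/78, 21/26)
obs 4: x=-7 → posterior Normal(-9/4, 63/92)
obs 5: x=-5/2 → posterior Normal(-121/53, 63/106)
obs 6: x=3/2 → posterior Normal(-221/120, 21/40)
obs 7: x=8 → posterior Normal(-109/134, 63/134)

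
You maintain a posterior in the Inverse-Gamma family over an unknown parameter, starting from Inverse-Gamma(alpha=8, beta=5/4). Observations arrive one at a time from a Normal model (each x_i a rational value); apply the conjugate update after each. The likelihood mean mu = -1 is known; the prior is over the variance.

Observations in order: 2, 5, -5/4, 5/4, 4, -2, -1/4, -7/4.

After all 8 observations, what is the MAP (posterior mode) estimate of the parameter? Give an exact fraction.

319/104

obs 1: x=2 → posterior Inverse-Gamma(17/2, 23/4)
obs 2: x=5 → posterior Inverse-Gamma(9, 95/4)
obs 3: x=-5/4 → posterior Inverse-Gamma(19/2, 761/32)
obs 4: x=5/4 → posterior Inverse-Gamma(10, 421/16)
obs 5: x=4 → posterior Inverse-Gamma(21/2, 621/16)
obs 6: x=-2 → posterior Inverse-Gamma(11, 629/16)
obs 7: x=-1/4 → posterior Inverse-Gamma(23/2, 1267/32)
obs 8: x=-7/4 → posterior Inverse-Gamma(12, 319/8)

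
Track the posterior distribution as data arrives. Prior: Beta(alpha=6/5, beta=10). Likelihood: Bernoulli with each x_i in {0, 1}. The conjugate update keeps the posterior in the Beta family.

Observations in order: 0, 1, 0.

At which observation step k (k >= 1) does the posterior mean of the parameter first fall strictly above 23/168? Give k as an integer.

k = 2

obs 1: x=0 → posterior Beta(6/5, 11)
obs 2: x=1 → posterior Beta(11/5, 11)
obs 3: x=0 → posterior Beta(11/5, 12)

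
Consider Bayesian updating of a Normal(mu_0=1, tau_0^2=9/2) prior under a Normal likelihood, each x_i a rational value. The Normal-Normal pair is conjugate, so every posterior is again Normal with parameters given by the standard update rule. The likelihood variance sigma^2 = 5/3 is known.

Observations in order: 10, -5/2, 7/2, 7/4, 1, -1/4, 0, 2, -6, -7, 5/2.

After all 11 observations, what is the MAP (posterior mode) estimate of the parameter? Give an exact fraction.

145/307

obs 1: x=10 → posterior Normal(280/37, 45/37)
obs 2: x=-5/2 → posterior Normal(425/128, 45/64)
obs 3: x=7/2 → posterior Normal(307/91, 45/91)
obs 4: x=7/4 → posterior Normal(1417/472, 45/118)
obs 5: x=1 → posterior Normal(305/116, 9/29)
obs 6: x=-1/4 → posterior Normal(749/344, 45/172)
obs 7: x=0 → posterior Normal(749/398, 45/199)
obs 8: x=2 → posterior Normal(857/452, 45/226)
obs 9: x=-6 → posterior Normal(533/506, 45/253)
obs 10: x=-7 → posterior Normal(31/112, 9/56)
obs 11: x=5/2 → posterior Normal(145/307, 45/307)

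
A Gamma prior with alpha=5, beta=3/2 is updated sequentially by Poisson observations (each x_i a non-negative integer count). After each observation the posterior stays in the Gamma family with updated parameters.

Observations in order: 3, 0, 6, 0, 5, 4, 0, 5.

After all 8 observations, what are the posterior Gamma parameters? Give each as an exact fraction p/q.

obs 1: x=3 → posterior Gamma(8, 5/2)
obs 2: x=0 → posterior Gamma(8, 7/2)
obs 3: x=6 → posterior Gamma(14, 9/2)
obs 4: x=0 → posterior Gamma(14, 11/2)
obs 5: x=5 → posterior Gamma(19, 13/2)
obs 6: x=4 → posterior Gamma(23, 15/2)
obs 7: x=0 → posterior Gamma(23, 17/2)
obs 8: x=5 → posterior Gamma(28, 19/2)

alpha=28, beta=19/2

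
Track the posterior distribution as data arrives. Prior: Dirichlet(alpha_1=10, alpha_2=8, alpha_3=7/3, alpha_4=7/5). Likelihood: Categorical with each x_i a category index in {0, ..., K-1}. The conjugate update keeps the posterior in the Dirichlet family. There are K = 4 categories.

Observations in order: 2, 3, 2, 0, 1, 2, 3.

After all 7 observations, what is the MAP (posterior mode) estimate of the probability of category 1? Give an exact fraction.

obs 1: x=2 → posterior Dirichlet(10, 8, 10/3, 7/5)
obs 2: x=3 → posterior Dirichlet(10, 8, 10/3, 12/5)
obs 3: x=2 → posterior Dirichlet(10, 8, 13/3, 12/5)
obs 4: x=0 → posterior Dirichlet(11, 8, 13/3, 12/5)
obs 5: x=1 → posterior Dirichlet(11, 9, 13/3, 12/5)
obs 6: x=2 → posterior Dirichlet(11, 9, 16/3, 12/5)
obs 7: x=3 → posterior Dirichlet(11, 9, 16/3, 17/5)

120/371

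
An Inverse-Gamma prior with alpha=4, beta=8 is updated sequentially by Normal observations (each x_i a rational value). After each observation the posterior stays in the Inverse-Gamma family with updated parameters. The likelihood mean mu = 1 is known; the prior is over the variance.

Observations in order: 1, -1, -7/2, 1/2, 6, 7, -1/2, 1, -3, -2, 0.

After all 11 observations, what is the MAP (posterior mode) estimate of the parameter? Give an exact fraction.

173/28

obs 1: x=1 → posterior Inverse-Gamma(9/2, 8)
obs 2: x=-1 → posterior Inverse-Gamma(5, 10)
obs 3: x=-7/2 → posterior Inverse-Gamma(11/2, 161/8)
obs 4: x=1/2 → posterior Inverse-Gamma(6, 81/4)
obs 5: x=6 → posterior Inverse-Gamma(13/2, 131/4)
obs 6: x=7 → posterior Inverse-Gamma(7, 203/4)
obs 7: x=-1/2 → posterior Inverse-Gamma(15/2, 415/8)
obs 8: x=1 → posterior Inverse-Gamma(8, 415/8)
obs 9: x=-3 → posterior Inverse-Gamma(17/2, 479/8)
obs 10: x=-2 → posterior Inverse-Gamma(9, 515/8)
obs 11: x=0 → posterior Inverse-Gamma(19/2, 519/8)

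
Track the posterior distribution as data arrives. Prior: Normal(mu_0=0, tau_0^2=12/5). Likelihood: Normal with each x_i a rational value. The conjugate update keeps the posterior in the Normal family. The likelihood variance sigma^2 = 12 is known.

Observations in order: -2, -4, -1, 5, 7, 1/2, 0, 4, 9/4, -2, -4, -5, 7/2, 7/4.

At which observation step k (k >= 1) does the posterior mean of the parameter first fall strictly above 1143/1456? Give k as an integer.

k = 9

obs 1: x=-2 → posterior Normal(-1/3, 2)
obs 2: x=-4 → posterior Normal(-6/7, 12/7)
obs 3: x=-1 → posterior Normal(-7/8, 3/2)
obs 4: x=5 → posterior Normal(-2/9, 4/3)
obs 5: x=7 → posterior Normal(1/2, 6/5)
obs 6: x=1/2 → posterior Normal(1/2, 12/11)
obs 7: x=0 → posterior Normal(11/24, 1)
obs 8: x=4 → posterior Normal(19/26, 12/13)
obs 9: x=9/4 → posterior Normal(47/56, 6/7)
obs 10: x=-2 → posterior Normal(13/20, 4/5)
obs 11: x=-4 → posterior Normal(23/64, 3/4)
obs 12: x=-5 → posterior Normal(3/68, 12/17)
obs 13: x=7/2 → posterior Normal(17/72, 2/3)
obs 14: x=7/4 → posterior Normal(6/19, 12/19)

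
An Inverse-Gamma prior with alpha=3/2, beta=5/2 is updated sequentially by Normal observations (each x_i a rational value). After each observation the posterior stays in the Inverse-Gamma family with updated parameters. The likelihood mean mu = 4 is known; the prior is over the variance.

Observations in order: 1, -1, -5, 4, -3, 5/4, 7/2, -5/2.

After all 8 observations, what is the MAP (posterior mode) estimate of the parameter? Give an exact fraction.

3505/208

obs 1: x=1 → posterior Inverse-Gamma(2, 7)
obs 2: x=-1 → posterior Inverse-Gamma(5/2, 39/2)
obs 3: x=-5 → posterior Inverse-Gamma(3, 60)
obs 4: x=4 → posterior Inverse-Gamma(7/2, 60)
obs 5: x=-3 → posterior Inverse-Gamma(4, 169/2)
obs 6: x=5/4 → posterior Inverse-Gamma(9/2, 2825/32)
obs 7: x=7/2 → posterior Inverse-Gamma(5, 2829/32)
obs 8: x=-5/2 → posterior Inverse-Gamma(11/2, 3505/32)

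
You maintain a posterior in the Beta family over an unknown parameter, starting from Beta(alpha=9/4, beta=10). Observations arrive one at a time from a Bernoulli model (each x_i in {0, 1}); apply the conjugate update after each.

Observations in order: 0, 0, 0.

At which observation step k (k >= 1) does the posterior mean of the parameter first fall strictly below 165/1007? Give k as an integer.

k = 2

obs 1: x=0 → posterior Beta(9/4, 11)
obs 2: x=0 → posterior Beta(9/4, 12)
obs 3: x=0 → posterior Beta(9/4, 13)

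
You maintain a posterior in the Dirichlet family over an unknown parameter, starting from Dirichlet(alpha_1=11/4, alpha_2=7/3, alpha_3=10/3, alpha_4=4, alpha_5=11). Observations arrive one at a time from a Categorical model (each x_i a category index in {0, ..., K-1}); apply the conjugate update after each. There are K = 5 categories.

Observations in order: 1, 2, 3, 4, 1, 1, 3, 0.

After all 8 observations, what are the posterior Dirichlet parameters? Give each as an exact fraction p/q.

alpha_1=15/4, alpha_2=16/3, alpha_3=13/3, alpha_4=6, alpha_5=12

obs 1: x=1 → posterior Dirichlet(11/4, 10/3, 10/3, 4, 11)
obs 2: x=2 → posterior Dirichlet(11/4, 10/3, 13/3, 4, 11)
obs 3: x=3 → posterior Dirichlet(11/4, 10/3, 13/3, 5, 11)
obs 4: x=4 → posterior Dirichlet(11/4, 10/3, 13/3, 5, 12)
obs 5: x=1 → posterior Dirichlet(11/4, 13/3, 13/3, 5, 12)
obs 6: x=1 → posterior Dirichlet(11/4, 16/3, 13/3, 5, 12)
obs 7: x=3 → posterior Dirichlet(11/4, 16/3, 13/3, 6, 12)
obs 8: x=0 → posterior Dirichlet(15/4, 16/3, 13/3, 6, 12)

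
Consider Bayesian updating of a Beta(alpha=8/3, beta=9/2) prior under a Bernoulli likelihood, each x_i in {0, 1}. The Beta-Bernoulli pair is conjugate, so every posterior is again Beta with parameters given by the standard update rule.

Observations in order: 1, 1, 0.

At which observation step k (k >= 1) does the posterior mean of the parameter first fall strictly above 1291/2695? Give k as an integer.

obs 1: x=1 → posterior Beta(11/3, 9/2)
obs 2: x=1 → posterior Beta(14/3, 9/2)
obs 3: x=0 → posterior Beta(14/3, 11/2)

k = 2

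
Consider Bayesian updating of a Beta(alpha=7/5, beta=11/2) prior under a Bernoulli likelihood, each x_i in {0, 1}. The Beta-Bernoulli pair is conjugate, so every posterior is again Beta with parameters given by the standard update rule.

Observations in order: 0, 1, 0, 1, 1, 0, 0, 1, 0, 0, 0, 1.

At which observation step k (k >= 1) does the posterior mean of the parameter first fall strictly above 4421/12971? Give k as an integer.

obs 1: x=0 → posterior Beta(7/5, 13/2)
obs 2: x=1 → posterior Beta(12/5, 13/2)
obs 3: x=0 → posterior Beta(12/5, 15/2)
obs 4: x=1 → posterior Beta(17/5, 15/2)
obs 5: x=1 → posterior Beta(22/5, 15/2)
obs 6: x=0 → posterior Beta(22/5, 17/2)
obs 7: x=0 → posterior Beta(22/5, 19/2)
obs 8: x=1 → posterior Beta(27/5, 19/2)
obs 9: x=0 → posterior Beta(27/5, 21/2)
obs 10: x=0 → posterior Beta(27/5, 23/2)
obs 11: x=0 → posterior Beta(27/5, 25/2)
obs 12: x=1 → posterior Beta(32/5, 25/2)

k = 5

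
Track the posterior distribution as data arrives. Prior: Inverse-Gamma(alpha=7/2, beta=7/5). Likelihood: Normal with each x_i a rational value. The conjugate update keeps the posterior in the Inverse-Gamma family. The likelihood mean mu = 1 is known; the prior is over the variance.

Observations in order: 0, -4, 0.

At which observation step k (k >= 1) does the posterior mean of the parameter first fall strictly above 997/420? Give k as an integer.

k = 2

obs 1: x=0 → posterior Inverse-Gamma(4, 19/10)
obs 2: x=-4 → posterior Inverse-Gamma(9/2, 72/5)
obs 3: x=0 → posterior Inverse-Gamma(5, 149/10)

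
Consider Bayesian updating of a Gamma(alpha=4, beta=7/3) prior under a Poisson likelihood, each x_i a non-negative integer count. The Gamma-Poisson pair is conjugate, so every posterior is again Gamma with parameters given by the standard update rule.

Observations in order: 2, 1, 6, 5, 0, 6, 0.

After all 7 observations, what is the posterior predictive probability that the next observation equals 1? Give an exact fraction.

3882623230155148554809904132136108032/19232792489931358333837313998767870751

obs 1: x=2 → posterior Gamma(6, 10/3)
obs 2: x=1 → posterior Gamma(7, 13/3)
obs 3: x=6 → posterior Gamma(13, 16/3)
obs 4: x=5 → posterior Gamma(18, 19/3)
obs 5: x=0 → posterior Gamma(18, 22/3)
obs 6: x=6 → posterior Gamma(24, 25/3)
obs 7: x=0 → posterior Gamma(24, 28/3)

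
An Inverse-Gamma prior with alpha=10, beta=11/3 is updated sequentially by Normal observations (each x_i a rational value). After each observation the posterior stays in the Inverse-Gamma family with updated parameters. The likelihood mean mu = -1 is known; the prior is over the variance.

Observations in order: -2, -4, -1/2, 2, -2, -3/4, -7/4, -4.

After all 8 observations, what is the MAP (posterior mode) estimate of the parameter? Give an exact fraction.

893/720

obs 1: x=-2 → posterior Inverse-Gamma(21/2, 25/6)
obs 2: x=-4 → posterior Inverse-Gamma(11, 26/3)
obs 3: x=-1/2 → posterior Inverse-Gamma(23/2, 211/24)
obs 4: x=2 → posterior Inverse-Gamma(12, 319/24)
obs 5: x=-2 → posterior Inverse-Gamma(25/2, 331/24)
obs 6: x=-3/4 → posterior Inverse-Gamma(13, 1327/96)
obs 7: x=-7/4 → posterior Inverse-Gamma(27/2, 677/48)
obs 8: x=-4 → posterior Inverse-Gamma(14, 893/48)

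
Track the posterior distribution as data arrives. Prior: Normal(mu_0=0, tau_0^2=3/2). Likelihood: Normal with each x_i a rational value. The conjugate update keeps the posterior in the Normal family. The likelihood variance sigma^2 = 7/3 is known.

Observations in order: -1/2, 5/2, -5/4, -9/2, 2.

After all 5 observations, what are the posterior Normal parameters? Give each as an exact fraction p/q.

mu_0=-63/236, tau_0^2=21/59

obs 1: x=-1/2 → posterior Normal(-9/46, 21/23)
obs 2: x=5/2 → posterior Normal(9/16, 21/32)
obs 3: x=-5/4 → posterior Normal(27/164, 21/41)
obs 4: x=-9/2 → posterior Normal(-27/40, 21/50)
obs 5: x=2 → posterior Normal(-63/236, 21/59)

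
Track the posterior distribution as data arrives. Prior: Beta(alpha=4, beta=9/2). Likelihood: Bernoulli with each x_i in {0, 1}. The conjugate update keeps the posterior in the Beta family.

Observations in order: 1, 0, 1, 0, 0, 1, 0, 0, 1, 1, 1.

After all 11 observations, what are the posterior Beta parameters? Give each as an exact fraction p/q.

alpha=10, beta=19/2

obs 1: x=1 → posterior Beta(5, 9/2)
obs 2: x=0 → posterior Beta(5, 11/2)
obs 3: x=1 → posterior Beta(6, 11/2)
obs 4: x=0 → posterior Beta(6, 13/2)
obs 5: x=0 → posterior Beta(6, 15/2)
obs 6: x=1 → posterior Beta(7, 15/2)
obs 7: x=0 → posterior Beta(7, 17/2)
obs 8: x=0 → posterior Beta(7, 19/2)
obs 9: x=1 → posterior Beta(8, 19/2)
obs 10: x=1 → posterior Beta(9, 19/2)
obs 11: x=1 → posterior Beta(10, 19/2)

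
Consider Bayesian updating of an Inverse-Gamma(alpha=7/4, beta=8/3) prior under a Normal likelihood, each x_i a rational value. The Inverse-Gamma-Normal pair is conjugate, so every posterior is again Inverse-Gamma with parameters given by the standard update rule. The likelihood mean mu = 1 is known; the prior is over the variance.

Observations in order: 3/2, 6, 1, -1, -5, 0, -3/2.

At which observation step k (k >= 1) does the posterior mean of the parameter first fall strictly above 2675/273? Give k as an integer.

obs 1: x=3/2 → posterior Inverse-Gamma(9/4, 67/24)
obs 2: x=6 → posterior Inverse-Gamma(11/4, 367/24)
obs 3: x=1 → posterior Inverse-Gamma(13/4, 367/24)
obs 4: x=-1 → posterior Inverse-Gamma(15/4, 415/24)
obs 5: x=-5 → posterior Inverse-Gamma(17/4, 847/24)
obs 6: x=0 → posterior Inverse-Gamma(19/4, 859/24)
obs 7: x=-3/2 → posterior Inverse-Gamma(21/4, 467/12)

k = 5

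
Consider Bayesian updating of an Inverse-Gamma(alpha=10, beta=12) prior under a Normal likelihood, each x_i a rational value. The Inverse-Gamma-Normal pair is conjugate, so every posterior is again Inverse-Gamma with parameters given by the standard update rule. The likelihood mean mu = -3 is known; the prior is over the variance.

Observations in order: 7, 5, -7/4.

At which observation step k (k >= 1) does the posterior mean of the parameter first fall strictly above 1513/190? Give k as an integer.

obs 1: x=7 → posterior Inverse-Gamma(21/2, 62)
obs 2: x=5 → posterior Inverse-Gamma(11, 94)
obs 3: x=-7/4 → posterior Inverse-Gamma(23/2, 3033/32)

k = 2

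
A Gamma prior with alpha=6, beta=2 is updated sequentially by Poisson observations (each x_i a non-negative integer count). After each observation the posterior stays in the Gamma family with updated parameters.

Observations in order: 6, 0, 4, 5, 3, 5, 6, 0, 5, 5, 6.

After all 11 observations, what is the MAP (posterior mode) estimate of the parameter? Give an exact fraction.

obs 1: x=6 → posterior Gamma(12, 3)
obs 2: x=0 → posterior Gamma(12, 4)
obs 3: x=4 → posterior Gamma(16, 5)
obs 4: x=5 → posterior Gamma(21, 6)
obs 5: x=3 → posterior Gamma(24, 7)
obs 6: x=5 → posterior Gamma(29, 8)
obs 7: x=6 → posterior Gamma(35, 9)
obs 8: x=0 → posterior Gamma(35, 10)
obs 9: x=5 → posterior Gamma(40, 11)
obs 10: x=5 → posterior Gamma(45, 12)
obs 11: x=6 → posterior Gamma(51, 13)

50/13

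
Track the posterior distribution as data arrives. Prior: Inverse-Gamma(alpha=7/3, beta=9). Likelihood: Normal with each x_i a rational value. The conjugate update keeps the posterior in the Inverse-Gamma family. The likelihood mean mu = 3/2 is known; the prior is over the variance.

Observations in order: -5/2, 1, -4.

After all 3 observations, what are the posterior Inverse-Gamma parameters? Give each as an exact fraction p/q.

obs 1: x=-5/2 → posterior Inverse-Gamma(17/6, 17)
obs 2: x=1 → posterior Inverse-Gamma(10/3, 137/8)
obs 3: x=-4 → posterior Inverse-Gamma(23/6, 129/4)

alpha=23/6, beta=129/4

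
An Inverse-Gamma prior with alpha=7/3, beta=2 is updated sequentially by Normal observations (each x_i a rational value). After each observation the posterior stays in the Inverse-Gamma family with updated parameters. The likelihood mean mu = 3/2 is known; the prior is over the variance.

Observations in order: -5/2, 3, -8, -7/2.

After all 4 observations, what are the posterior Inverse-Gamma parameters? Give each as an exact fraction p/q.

alpha=13/3, beta=275/4

obs 1: x=-5/2 → posterior Inverse-Gamma(17/6, 10)
obs 2: x=3 → posterior Inverse-Gamma(10/3, 89/8)
obs 3: x=-8 → posterior Inverse-Gamma(23/6, 225/4)
obs 4: x=-7/2 → posterior Inverse-Gamma(13/3, 275/4)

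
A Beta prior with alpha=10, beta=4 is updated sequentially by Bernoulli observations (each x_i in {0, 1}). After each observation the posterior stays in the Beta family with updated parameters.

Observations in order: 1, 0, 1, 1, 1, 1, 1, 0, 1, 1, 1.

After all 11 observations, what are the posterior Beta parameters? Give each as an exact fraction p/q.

obs 1: x=1 → posterior Beta(11, 4)
obs 2: x=0 → posterior Beta(11, 5)
obs 3: x=1 → posterior Beta(12, 5)
obs 4: x=1 → posterior Beta(13, 5)
obs 5: x=1 → posterior Beta(14, 5)
obs 6: x=1 → posterior Beta(15, 5)
obs 7: x=1 → posterior Beta(16, 5)
obs 8: x=0 → posterior Beta(16, 6)
obs 9: x=1 → posterior Beta(17, 6)
obs 10: x=1 → posterior Beta(18, 6)
obs 11: x=1 → posterior Beta(19, 6)

alpha=19, beta=6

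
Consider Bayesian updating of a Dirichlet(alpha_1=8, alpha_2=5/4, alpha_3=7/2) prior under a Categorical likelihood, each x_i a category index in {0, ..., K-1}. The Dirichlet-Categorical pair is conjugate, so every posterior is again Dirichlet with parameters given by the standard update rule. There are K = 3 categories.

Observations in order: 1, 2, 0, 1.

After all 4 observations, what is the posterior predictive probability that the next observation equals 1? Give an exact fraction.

obs 1: x=1 → posterior Dirichlet(8, 9/4, 7/2)
obs 2: x=2 → posterior Dirichlet(8, 9/4, 9/2)
obs 3: x=0 → posterior Dirichlet(9, 9/4, 9/2)
obs 4: x=1 → posterior Dirichlet(9, 13/4, 9/2)

13/67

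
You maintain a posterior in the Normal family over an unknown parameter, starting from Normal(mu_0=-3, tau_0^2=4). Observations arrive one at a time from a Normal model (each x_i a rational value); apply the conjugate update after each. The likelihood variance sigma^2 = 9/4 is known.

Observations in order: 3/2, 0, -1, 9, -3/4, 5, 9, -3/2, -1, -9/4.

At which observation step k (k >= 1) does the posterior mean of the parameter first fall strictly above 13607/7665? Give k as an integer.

obs 1: x=3/2 → posterior Normal(-3/25, 36/25)
obs 2: x=0 → posterior Normal(-3/41, 36/41)
obs 3: x=-1 → posterior Normal(-1/3, 12/19)
obs 4: x=9 → posterior Normal(125/73, 36/73)
obs 5: x=-3/4 → posterior Normal(113/89, 36/89)
obs 6: x=5 → posterior Normal(193/105, 12/35)
obs 7: x=9 → posterior Normal(337/121, 36/121)
obs 8: x=-3/2 → posterior Normal(313/137, 36/137)
obs 9: x=-1 → posterior Normal(33/17, 4/17)
obs 10: x=-9/4 → posterior Normal(261/169, 36/169)

k = 6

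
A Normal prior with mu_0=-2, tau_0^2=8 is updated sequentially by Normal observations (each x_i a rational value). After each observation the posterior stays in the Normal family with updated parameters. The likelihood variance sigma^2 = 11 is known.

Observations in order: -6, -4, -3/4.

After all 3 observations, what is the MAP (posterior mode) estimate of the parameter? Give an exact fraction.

-108/35

obs 1: x=-6 → posterior Normal(-70/19, 88/19)
obs 2: x=-4 → posterior Normal(-34/9, 88/27)
obs 3: x=-3/4 → posterior Normal(-108/35, 88/35)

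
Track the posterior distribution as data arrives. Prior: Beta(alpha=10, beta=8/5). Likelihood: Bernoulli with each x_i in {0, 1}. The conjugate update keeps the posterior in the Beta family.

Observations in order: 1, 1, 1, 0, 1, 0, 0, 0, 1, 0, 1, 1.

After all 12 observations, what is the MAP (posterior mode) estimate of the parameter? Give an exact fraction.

20/27

obs 1: x=1 → posterior Beta(11, 8/5)
obs 2: x=1 → posterior Beta(12, 8/5)
obs 3: x=1 → posterior Beta(13, 8/5)
obs 4: x=0 → posterior Beta(13, 13/5)
obs 5: x=1 → posterior Beta(14, 13/5)
obs 6: x=0 → posterior Beta(14, 18/5)
obs 7: x=0 → posterior Beta(14, 23/5)
obs 8: x=0 → posterior Beta(14, 28/5)
obs 9: x=1 → posterior Beta(15, 28/5)
obs 10: x=0 → posterior Beta(15, 33/5)
obs 11: x=1 → posterior Beta(16, 33/5)
obs 12: x=1 → posterior Beta(17, 33/5)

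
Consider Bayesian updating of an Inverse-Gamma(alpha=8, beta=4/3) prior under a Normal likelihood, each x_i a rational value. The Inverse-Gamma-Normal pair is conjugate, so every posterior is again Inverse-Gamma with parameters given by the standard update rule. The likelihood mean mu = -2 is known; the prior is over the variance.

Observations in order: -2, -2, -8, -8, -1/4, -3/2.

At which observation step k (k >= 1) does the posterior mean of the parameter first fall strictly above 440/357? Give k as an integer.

k = 3

obs 1: x=-2 → posterior Inverse-Gamma(17/2, 4/3)
obs 2: x=-2 → posterior Inverse-Gamma(9, 4/3)
obs 3: x=-8 → posterior Inverse-Gamma(19/2, 58/3)
obs 4: x=-8 → posterior Inverse-Gamma(10, 112/3)
obs 5: x=-1/4 → posterior Inverse-Gamma(21/2, 3731/96)
obs 6: x=-3/2 → posterior Inverse-Gamma(11, 3743/96)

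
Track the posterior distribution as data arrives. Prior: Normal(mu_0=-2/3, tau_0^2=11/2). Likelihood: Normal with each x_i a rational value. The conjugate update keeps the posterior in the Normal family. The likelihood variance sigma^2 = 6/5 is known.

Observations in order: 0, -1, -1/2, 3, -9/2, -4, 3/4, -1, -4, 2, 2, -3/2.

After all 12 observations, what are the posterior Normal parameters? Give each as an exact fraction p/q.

mu_0=-1957/2688, tau_0^2=11/112

obs 1: x=0 → posterior Normal(-8/67, 66/67)
obs 2: x=-1 → posterior Normal(-63/122, 33/61)
obs 3: x=-1/2 → posterior Normal(-181/354, 22/59)
obs 4: x=3 → posterior Normal(149/464, 33/116)
obs 5: x=-9/2 → posterior Normal(-173/287, 66/287)
obs 6: x=-4 → posterior Normal(-131/114, 11/57)
obs 7: x=3/4 → posterior Normal(-1407/1588, 66/397)
obs 8: x=-1 → posterior Normal(-1627/1808, 33/226)
obs 9: x=-4 → posterior Normal(-2507/2028, 22/169)
obs 10: x=2 → posterior Normal(-2067/2248, 33/281)
obs 11: x=2 → posterior Normal(-1627/2468, 66/617)
obs 12: x=-3/2 → posterior Normal(-1957/2688, 11/112)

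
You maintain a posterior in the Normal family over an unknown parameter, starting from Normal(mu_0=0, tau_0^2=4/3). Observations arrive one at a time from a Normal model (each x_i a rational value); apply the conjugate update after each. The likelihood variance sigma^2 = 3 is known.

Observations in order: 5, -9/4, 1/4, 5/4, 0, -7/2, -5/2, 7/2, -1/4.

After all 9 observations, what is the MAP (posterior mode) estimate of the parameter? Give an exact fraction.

2/15

obs 1: x=5 → posterior Normal(20/13, 12/13)
obs 2: x=-9/4 → posterior Normal(11/17, 12/17)
obs 3: x=1/4 → posterior Normal(4/7, 4/7)
obs 4: x=5/4 → posterior Normal(17/25, 12/25)
obs 5: x=0 → posterior Normal(17/29, 12/29)
obs 6: x=-7/2 → posterior Normal(1/11, 4/11)
obs 7: x=-5/2 → posterior Normal(-7/37, 12/37)
obs 8: x=7/2 → posterior Normal(7/41, 12/41)
obs 9: x=-1/4 → posterior Normal(2/15, 4/15)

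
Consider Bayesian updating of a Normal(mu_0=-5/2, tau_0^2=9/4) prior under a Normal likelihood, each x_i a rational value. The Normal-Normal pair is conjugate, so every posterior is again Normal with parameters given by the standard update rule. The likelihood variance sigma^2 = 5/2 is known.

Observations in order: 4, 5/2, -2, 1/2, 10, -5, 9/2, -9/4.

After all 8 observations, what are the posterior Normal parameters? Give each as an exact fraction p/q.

obs 1: x=4 → posterior Normal(11/19, 45/38)
obs 2: x=5/2 → posterior Normal(67/56, 45/56)
obs 3: x=-2 → posterior Normal(31/74, 45/74)
obs 4: x=1/2 → posterior Normal(10/23, 45/92)
obs 5: x=10 → posterior Normal(2, 9/22)
obs 6: x=-5 → posterior Normal(65/64, 45/128)
obs 7: x=9/2 → posterior Normal(211/146, 45/146)
obs 8: x=-9/4 → posterior Normal(341/328, 45/164)

mu_0=341/328, tau_0^2=45/164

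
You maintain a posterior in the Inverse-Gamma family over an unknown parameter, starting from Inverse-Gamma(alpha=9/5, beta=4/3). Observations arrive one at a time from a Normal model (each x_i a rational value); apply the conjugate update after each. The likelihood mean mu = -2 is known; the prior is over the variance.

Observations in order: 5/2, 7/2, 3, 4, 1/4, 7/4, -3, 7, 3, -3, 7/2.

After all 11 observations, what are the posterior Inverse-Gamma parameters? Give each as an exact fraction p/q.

obs 1: x=5/2 → posterior Inverse-Gamma(23/10, 275/24)
obs 2: x=7/2 → posterior Inverse-Gamma(14/5, 319/12)
obs 3: x=3 → posterior Inverse-Gamma(33/10, 469/12)
obs 4: x=4 → posterior Inverse-Gamma(19/5, 685/12)
obs 5: x=1/4 → posterior Inverse-Gamma(43/10, 5723/96)
obs 6: x=7/4 → posterior Inverse-Gamma(24/5, 3199/48)
obs 7: x=-3 → posterior Inverse-Gamma(53/10, 3223/48)
obs 8: x=7 → posterior Inverse-Gamma(29/5, 5167/48)
obs 9: x=3 → posterior Inverse-Gamma(63/10, 5767/48)
obs 10: x=-3 → posterior Inverse-Gamma(34/5, 5791/48)
obs 11: x=7/2 → posterior Inverse-Gamma(73/10, 6517/48)

alpha=73/10, beta=6517/48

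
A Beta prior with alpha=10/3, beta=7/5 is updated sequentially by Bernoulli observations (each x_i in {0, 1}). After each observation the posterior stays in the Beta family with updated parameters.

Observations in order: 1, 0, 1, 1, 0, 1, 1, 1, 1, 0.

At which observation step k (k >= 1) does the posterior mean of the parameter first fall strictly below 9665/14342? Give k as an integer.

k = 2

obs 1: x=1 → posterior Beta(13/3, 7/5)
obs 2: x=0 → posterior Beta(13/3, 12/5)
obs 3: x=1 → posterior Beta(16/3, 12/5)
obs 4: x=1 → posterior Beta(19/3, 12/5)
obs 5: x=0 → posterior Beta(19/3, 17/5)
obs 6: x=1 → posterior Beta(22/3, 17/5)
obs 7: x=1 → posterior Beta(25/3, 17/5)
obs 8: x=1 → posterior Beta(28/3, 17/5)
obs 9: x=1 → posterior Beta(31/3, 17/5)
obs 10: x=0 → posterior Beta(31/3, 22/5)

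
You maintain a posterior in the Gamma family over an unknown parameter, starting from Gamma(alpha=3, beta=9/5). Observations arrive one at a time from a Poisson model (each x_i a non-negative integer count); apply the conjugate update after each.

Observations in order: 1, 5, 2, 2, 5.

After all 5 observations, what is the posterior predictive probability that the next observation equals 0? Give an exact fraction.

3686553210602841700043063296/43567528752021332753202420081

obs 1: x=1 → posterior Gamma(4, 14/5)
obs 2: x=5 → posterior Gamma(9, 19/5)
obs 3: x=2 → posterior Gamma(11, 24/5)
obs 4: x=2 → posterior Gamma(13, 29/5)
obs 5: x=5 → posterior Gamma(18, 34/5)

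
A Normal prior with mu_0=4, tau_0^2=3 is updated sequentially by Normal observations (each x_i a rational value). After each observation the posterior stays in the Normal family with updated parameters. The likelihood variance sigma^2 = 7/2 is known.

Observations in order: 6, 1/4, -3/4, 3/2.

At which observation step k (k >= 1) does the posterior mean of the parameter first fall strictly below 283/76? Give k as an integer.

k = 2

obs 1: x=6 → posterior Normal(64/13, 21/13)
obs 2: x=1/4 → posterior Normal(131/38, 21/19)
obs 3: x=-3/4 → posterior Normal(61/25, 21/25)
obs 4: x=3/2 → posterior Normal(70/31, 21/31)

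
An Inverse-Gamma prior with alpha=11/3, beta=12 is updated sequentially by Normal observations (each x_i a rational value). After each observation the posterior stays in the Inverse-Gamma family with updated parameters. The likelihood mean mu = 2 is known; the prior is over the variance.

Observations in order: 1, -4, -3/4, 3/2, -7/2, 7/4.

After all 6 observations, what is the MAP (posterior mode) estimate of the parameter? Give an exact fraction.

obs 1: x=1 → posterior Inverse-Gamma(25/6, 25/2)
obs 2: x=-4 → posterior Inverse-Gamma(14/3, 61/2)
obs 3: x=-3/4 → posterior Inverse-Gamma(31/6, 1097/32)
obs 4: x=3/2 → posterior Inverse-Gamma(17/3, 1101/32)
obs 5: x=-7/2 → posterior Inverse-Gamma(37/6, 1585/32)
obs 6: x=7/4 → posterior Inverse-Gamma(20/3, 793/16)

2379/368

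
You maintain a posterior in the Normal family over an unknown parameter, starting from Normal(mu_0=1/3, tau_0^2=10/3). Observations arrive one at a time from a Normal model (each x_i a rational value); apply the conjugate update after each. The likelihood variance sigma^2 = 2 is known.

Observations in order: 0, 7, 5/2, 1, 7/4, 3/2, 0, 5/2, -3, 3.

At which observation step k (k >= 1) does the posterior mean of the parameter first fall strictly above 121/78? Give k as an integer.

k = 2

obs 1: x=0 → posterior Normal(1/8, 5/4)
obs 2: x=7 → posterior Normal(36/13, 10/13)
obs 3: x=5/2 → posterior Normal(97/36, 5/9)
obs 4: x=1 → posterior Normal(107/46, 10/23)
obs 5: x=7/4 → posterior Normal(249/112, 5/14)
obs 6: x=3/2 → posterior Normal(93/44, 10/33)
obs 7: x=0 → posterior Normal(279/152, 5/19)
obs 8: x=5/2 → posterior Normal(329/172, 10/43)
obs 9: x=-3 → posterior Normal(269/192, 5/24)
obs 10: x=3 → posterior Normal(329/212, 10/53)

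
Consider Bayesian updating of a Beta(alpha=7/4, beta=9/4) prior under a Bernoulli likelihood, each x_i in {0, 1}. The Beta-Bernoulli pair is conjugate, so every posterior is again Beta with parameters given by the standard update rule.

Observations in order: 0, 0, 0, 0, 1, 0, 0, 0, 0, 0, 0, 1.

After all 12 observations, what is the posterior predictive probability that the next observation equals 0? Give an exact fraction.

obs 1: x=0 → posterior Beta(7/4, 13/4)
obs 2: x=0 → posterior Beta(7/4, 17/4)
obs 3: x=0 → posterior Beta(7/4, 21/4)
obs 4: x=0 → posterior Beta(7/4, 25/4)
obs 5: x=1 → posterior Beta(11/4, 25/4)
obs 6: x=0 → posterior Beta(11/4, 29/4)
obs 7: x=0 → posterior Beta(11/4, 33/4)
obs 8: x=0 → posterior Beta(11/4, 37/4)
obs 9: x=0 → posterior Beta(11/4, 41/4)
obs 10: x=0 → posterior Beta(11/4, 45/4)
obs 11: x=0 → posterior Beta(11/4, 49/4)
obs 12: x=1 → posterior Beta(15/4, 49/4)

49/64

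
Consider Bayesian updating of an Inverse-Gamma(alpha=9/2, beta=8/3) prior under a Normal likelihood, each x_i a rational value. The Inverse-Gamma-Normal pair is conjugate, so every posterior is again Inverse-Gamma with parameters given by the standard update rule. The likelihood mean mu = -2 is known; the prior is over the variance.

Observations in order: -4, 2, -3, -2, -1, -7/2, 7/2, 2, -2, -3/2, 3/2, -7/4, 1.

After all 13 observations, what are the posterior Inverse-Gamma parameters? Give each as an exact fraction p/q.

obs 1: x=-4 → posterior Inverse-Gamma(5, 14/3)
obs 2: x=2 → posterior Inverse-Gamma(11/2, 38/3)
obs 3: x=-3 → posterior Inverse-Gamma(6, 79/6)
obs 4: x=-2 → posterior Inverse-Gamma(13/2, 79/6)
obs 5: x=-1 → posterior Inverse-Gamma(7, 41/3)
obs 6: x=-7/2 → posterior Inverse-Gamma(15/2, 355/24)
obs 7: x=7/2 → posterior Inverse-Gamma(8, 359/12)
obs 8: x=2 → posterior Inverse-Gamma(17/2, 455/12)
obs 9: x=-2 → posterior Inverse-Gamma(9, 455/12)
obs 10: x=-3/2 → posterior Inverse-Gamma(19/2, 913/24)
obs 11: x=3/2 → posterior Inverse-Gamma(10, 265/6)
obs 12: x=-7/4 → posterior Inverse-Gamma(21/2, 4243/96)
obs 13: x=1 → posterior Inverse-Gamma(11, 4675/96)

alpha=11, beta=4675/96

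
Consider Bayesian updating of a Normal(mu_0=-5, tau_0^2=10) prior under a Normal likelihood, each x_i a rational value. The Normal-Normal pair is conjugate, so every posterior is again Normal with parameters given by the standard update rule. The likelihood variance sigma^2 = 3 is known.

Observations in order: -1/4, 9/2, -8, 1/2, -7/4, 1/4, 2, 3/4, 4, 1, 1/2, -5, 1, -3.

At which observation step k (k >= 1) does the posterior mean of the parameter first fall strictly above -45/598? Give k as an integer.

k = 2

obs 1: x=-1/4 → posterior Normal(-35/26, 30/13)
obs 2: x=9/2 → posterior Normal(55/46, 30/23)
obs 3: x=-8 → posterior Normal(-35/22, 10/11)
obs 4: x=1/2 → posterior Normal(-95/86, 30/43)
obs 5: x=-7/4 → posterior Normal(-65/53, 30/53)
obs 6: x=1/4 → posterior Normal(-125/126, 10/21)
obs 7: x=2 → posterior Normal(-85/146, 30/73)
obs 8: x=3/4 → posterior Normal(-35/83, 30/83)
obs 9: x=4 → posterior Normal(5/93, 10/31)
obs 10: x=1 → posterior Normal(15/103, 30/103)
obs 11: x=1/2 → posterior Normal(20/113, 30/113)
obs 12: x=-5 → posterior Normal(-10/41, 10/41)
obs 13: x=1 → posterior Normal(-20/133, 30/133)
obs 14: x=-3 → posterior Normal(-50/143, 30/143)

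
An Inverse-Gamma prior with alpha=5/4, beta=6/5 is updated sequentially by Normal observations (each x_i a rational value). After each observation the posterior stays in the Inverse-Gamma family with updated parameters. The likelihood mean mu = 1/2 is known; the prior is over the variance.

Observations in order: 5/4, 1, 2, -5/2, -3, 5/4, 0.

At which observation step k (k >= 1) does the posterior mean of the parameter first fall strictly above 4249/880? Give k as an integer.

k = 5

obs 1: x=5/4 → posterior Inverse-Gamma(7/4, 237/160)
obs 2: x=1 → posterior Inverse-Gamma(9/4, 257/160)
obs 3: x=2 → posterior Inverse-Gamma(11/4, 437/160)
obs 4: x=-5/2 → posterior Inverse-Gamma(13/4, 1157/160)
obs 5: x=-3 → posterior Inverse-Gamma(15/4, 2137/160)
obs 6: x=5/4 → posterior Inverse-Gamma(17/4, 1091/80)
obs 7: x=0 → posterior Inverse-Gamma(19/4, 1101/80)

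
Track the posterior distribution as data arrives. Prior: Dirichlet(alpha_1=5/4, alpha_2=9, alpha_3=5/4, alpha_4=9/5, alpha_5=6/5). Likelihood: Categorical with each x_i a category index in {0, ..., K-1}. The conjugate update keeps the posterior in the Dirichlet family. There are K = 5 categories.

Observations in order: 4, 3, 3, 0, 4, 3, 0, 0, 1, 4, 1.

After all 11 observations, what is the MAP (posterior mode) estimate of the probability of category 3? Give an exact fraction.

38/205

obs 1: x=4 → posterior Dirichlet(5/4, 9, 5/4, 9/5, 11/5)
obs 2: x=3 → posterior Dirichlet(5/4, 9, 5/4, 14/5, 11/5)
obs 3: x=3 → posterior Dirichlet(5/4, 9, 5/4, 19/5, 11/5)
obs 4: x=0 → posterior Dirichlet(9/4, 9, 5/4, 19/5, 11/5)
obs 5: x=4 → posterior Dirichlet(9/4, 9, 5/4, 19/5, 16/5)
obs 6: x=3 → posterior Dirichlet(9/4, 9, 5/4, 24/5, 16/5)
obs 7: x=0 → posterior Dirichlet(13/4, 9, 5/4, 24/5, 16/5)
obs 8: x=0 → posterior Dirichlet(17/4, 9, 5/4, 24/5, 16/5)
obs 9: x=1 → posterior Dirichlet(17/4, 10, 5/4, 24/5, 16/5)
obs 10: x=4 → posterior Dirichlet(17/4, 10, 5/4, 24/5, 21/5)
obs 11: x=1 → posterior Dirichlet(17/4, 11, 5/4, 24/5, 21/5)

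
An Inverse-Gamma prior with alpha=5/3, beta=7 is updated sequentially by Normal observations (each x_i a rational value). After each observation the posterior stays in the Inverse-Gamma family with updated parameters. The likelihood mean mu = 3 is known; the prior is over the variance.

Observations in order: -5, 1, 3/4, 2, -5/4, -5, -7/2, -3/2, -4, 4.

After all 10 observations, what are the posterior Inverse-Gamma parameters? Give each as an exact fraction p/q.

alpha=20/3, beta=2261/16

obs 1: x=-5 → posterior Inverse-Gamma(13/6, 39)
obs 2: x=1 → posterior Inverse-Gamma(8/3, 41)
obs 3: x=3/4 → posterior Inverse-Gamma(19/6, 1393/32)
obs 4: x=2 → posterior Inverse-Gamma(11/3, 1409/32)
obs 5: x=-5/4 → posterior Inverse-Gamma(25/6, 849/16)
obs 6: x=-5 → posterior Inverse-Gamma(14/3, 1361/16)
obs 7: x=-7/2 → posterior Inverse-Gamma(31/6, 1699/16)
obs 8: x=-3/2 → posterior Inverse-Gamma(17/3, 1861/16)
obs 9: x=-4 → posterior Inverse-Gamma(37/6, 2253/16)
obs 10: x=4 → posterior Inverse-Gamma(20/3, 2261/16)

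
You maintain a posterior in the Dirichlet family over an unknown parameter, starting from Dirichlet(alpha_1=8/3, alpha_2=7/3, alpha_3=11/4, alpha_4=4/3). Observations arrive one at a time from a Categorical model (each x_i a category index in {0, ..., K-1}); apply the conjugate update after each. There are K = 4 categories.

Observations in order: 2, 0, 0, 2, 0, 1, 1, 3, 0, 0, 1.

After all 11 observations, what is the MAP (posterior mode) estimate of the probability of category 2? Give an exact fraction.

45/193

obs 1: x=2 → posterior Dirichlet(8/3, 7/3, 15/4, 4/3)
obs 2: x=0 → posterior Dirichlet(11/3, 7/3, 15/4, 4/3)
obs 3: x=0 → posterior Dirichlet(14/3, 7/3, 15/4, 4/3)
obs 4: x=2 → posterior Dirichlet(14/3, 7/3, 19/4, 4/3)
obs 5: x=0 → posterior Dirichlet(17/3, 7/3, 19/4, 4/3)
obs 6: x=1 → posterior Dirichlet(17/3, 10/3, 19/4, 4/3)
obs 7: x=1 → posterior Dirichlet(17/3, 13/3, 19/4, 4/3)
obs 8: x=3 → posterior Dirichlet(17/3, 13/3, 19/4, 7/3)
obs 9: x=0 → posterior Dirichlet(20/3, 13/3, 19/4, 7/3)
obs 10: x=0 → posterior Dirichlet(23/3, 13/3, 19/4, 7/3)
obs 11: x=1 → posterior Dirichlet(23/3, 16/3, 19/4, 7/3)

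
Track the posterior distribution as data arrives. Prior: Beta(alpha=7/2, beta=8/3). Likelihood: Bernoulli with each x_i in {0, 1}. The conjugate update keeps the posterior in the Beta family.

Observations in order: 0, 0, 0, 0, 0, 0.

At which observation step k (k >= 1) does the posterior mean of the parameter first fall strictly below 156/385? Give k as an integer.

obs 1: x=0 → posterior Beta(7/2, 11/3)
obs 2: x=0 → posterior Beta(7/2, 14/3)
obs 3: x=0 → posterior Beta(7/2, 17/3)
obs 4: x=0 → posterior Beta(7/2, 20/3)
obs 5: x=0 → posterior Beta(7/2, 23/3)
obs 6: x=0 → posterior Beta(7/2, 26/3)

k = 3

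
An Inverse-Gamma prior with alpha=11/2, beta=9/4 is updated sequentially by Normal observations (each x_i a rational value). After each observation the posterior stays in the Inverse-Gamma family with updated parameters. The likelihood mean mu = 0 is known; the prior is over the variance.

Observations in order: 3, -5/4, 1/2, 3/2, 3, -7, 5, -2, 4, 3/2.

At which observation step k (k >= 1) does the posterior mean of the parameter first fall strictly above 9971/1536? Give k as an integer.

obs 1: x=3 → posterior Inverse-Gamma(6, 27/4)
obs 2: x=-5/4 → posterior Inverse-Gamma(13/2, 241/32)
obs 3: x=1/2 → posterior Inverse-Gamma(7, 245/32)
obs 4: x=3/2 → posterior Inverse-Gamma(15/2, 281/32)
obs 5: x=3 → posterior Inverse-Gamma(8, 425/32)
obs 6: x=-7 → posterior Inverse-Gamma(17/2, 1209/32)
obs 7: x=5 → posterior Inverse-Gamma(9, 1609/32)
obs 8: x=-2 → posterior Inverse-Gamma(19/2, 1673/32)
obs 9: x=4 → posterior Inverse-Gamma(10, 1929/32)
obs 10: x=3/2 → posterior Inverse-Gamma(21/2, 1965/32)

k = 9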